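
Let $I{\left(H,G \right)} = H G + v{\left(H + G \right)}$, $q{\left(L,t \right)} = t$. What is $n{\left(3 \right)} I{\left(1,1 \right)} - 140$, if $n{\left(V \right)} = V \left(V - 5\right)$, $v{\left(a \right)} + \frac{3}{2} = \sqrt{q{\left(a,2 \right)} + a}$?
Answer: $-149$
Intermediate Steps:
$v{\left(a \right)} = - \frac{3}{2} + \sqrt{2 + a}$
$n{\left(V \right)} = V \left(-5 + V\right)$
$I{\left(H,G \right)} = - \frac{3}{2} + \sqrt{2 + G + H} + G H$ ($I{\left(H,G \right)} = H G + \left(- \frac{3}{2} + \sqrt{2 + \left(H + G\right)}\right) = G H + \left(- \frac{3}{2} + \sqrt{2 + \left(G + H\right)}\right) = G H + \left(- \frac{3}{2} + \sqrt{2 + G + H}\right) = - \frac{3}{2} + \sqrt{2 + G + H} + G H$)
$n{\left(3 \right)} I{\left(1,1 \right)} - 140 = 3 \left(-5 + 3\right) \left(- \frac{3}{2} + \sqrt{2 + 1 + 1} + 1 \cdot 1\right) - 140 = 3 \left(-2\right) \left(- \frac{3}{2} + \sqrt{4} + 1\right) - 140 = - 6 \left(- \frac{3}{2} + 2 + 1\right) - 140 = \left(-6\right) \frac{3}{2} - 140 = -9 - 140 = -149$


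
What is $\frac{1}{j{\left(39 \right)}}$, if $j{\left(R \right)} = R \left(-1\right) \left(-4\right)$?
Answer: $\frac{1}{156} \approx 0.0064103$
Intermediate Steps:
$j{\left(R \right)} = 4 R$ ($j{\left(R \right)} = - R \left(-4\right) = 4 R$)
$\frac{1}{j{\left(39 \right)}} = \frac{1}{4 \cdot 39} = \frac{1}{156}$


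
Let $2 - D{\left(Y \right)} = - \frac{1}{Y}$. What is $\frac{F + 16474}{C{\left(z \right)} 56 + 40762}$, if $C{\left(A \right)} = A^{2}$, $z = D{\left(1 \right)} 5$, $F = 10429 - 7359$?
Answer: $\frac{9772}{26681} \approx 0.36625$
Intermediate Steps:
$D{\left(Y \right)} = 2 + \frac{1}{Y}$ ($D{\left(Y \right)} = 2 - - \frac{1}{Y} = 2 + \frac{1}{Y}$)
$F = 3070$ ($F = 10429 - 7359 = 3070$)
$z = 15$ ($z = \left(2 + 1^{-1}\right) 5 = \left(2 + 1\right) 5 = 3 \cdot 5 = 15$)
$\frac{F + 16474}{C{\left(z \right)} 56 + 40762} = \frac{3070 + 16474}{15^{2} \cdot 56 + 40762} = \frac{19544}{225 \cdot 56 + 40762} = \frac{19544}{12600 + 40762} = \frac{19544}{53362} = 19544 \cdot \frac{1}{53362} = \frac{9772}{26681}$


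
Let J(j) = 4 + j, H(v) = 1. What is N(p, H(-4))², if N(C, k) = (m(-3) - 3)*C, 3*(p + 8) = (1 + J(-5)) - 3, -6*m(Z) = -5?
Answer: 1521/4 ≈ 380.25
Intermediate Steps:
m(Z) = ⅚ (m(Z) = -⅙*(-5) = ⅚)
p = -9 (p = -8 + ((1 + (4 - 5)) - 3)/3 = -8 + ((1 - 1) - 3)/3 = -8 + (0 - 3)/3 = -8 + (⅓)*(-3) = -8 - 1 = -9)
N(C, k) = -13*C/6 (N(C, k) = (⅚ - 3)*C = -13*C/6)
N(p, H(-4))² = (-13/6*(-9))² = (39/2)² = 1521/4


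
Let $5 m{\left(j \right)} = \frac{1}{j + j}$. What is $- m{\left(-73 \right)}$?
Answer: $\frac{1}{730} \approx 0.0013699$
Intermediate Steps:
$m{\left(j \right)} = \frac{1}{10 j}$ ($m{\left(j \right)} = \frac{1}{5 \left(j + j\right)} = \frac{1}{5 \cdot 2 j} = \frac{\frac{1}{2} \frac{1}{j}}{5} = \frac{1}{10 j}$)
$- m{\left(-73 \right)} = - \frac{1}{10 \left(-73\right)} = - \frac{-1}{10 \cdot 73} = \left(-1\right) \left(- \frac{1}{730}\right) = \frac{1}{730}$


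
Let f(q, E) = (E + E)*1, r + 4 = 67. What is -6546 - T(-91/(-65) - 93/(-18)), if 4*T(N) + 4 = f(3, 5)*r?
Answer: -13405/2 ≈ -6702.5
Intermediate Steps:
r = 63 (r = -4 + 67 = 63)
f(q, E) = 2*E (f(q, E) = (2*E)*1 = 2*E)
T(N) = 313/2 (T(N) = -1 + ((2*5)*63)/4 = -1 + (10*63)/4 = -1 + (¼)*630 = -1 + 315/2 = 313/2)
-6546 - T(-91/(-65) - 93/(-18)) = -6546 - 1*313/2 = -6546 - 313/2 = -13405/2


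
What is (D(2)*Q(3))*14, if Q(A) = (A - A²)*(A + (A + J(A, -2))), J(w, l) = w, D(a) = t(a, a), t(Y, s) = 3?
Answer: -2268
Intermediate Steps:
D(a) = 3
Q(A) = 3*A*(A - A²) (Q(A) = (A - A²)*(A + (A + A)) = (A - A²)*(A + 2*A) = (A - A²)*(3*A) = 3*A*(A - A²))
(D(2)*Q(3))*14 = (3*(3*3²*(1 - 1*3)))*14 = (3*(3*9*(1 - 3)))*14 = (3*(3*9*(-2)))*14 = (3*(-54))*14 = -162*14 = -2268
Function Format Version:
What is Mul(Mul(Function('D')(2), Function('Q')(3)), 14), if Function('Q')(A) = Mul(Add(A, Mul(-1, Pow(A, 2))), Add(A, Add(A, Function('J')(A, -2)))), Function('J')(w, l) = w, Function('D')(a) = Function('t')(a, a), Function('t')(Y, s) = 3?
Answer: -2268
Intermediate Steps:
Function('D')(a) = 3
Function('Q')(A) = Mul(3, A, Add(A, Mul(-1, Pow(A, 2)))) (Function('Q')(A) = Mul(Add(A, Mul(-1, Pow(A, 2))), Add(A, Add(A, A))) = Mul(Add(A, Mul(-1, Pow(A, 2))), Add(A, Mul(2, A))) = Mul(Add(A, Mul(-1, Pow(A, 2))), Mul(3, A)) = Mul(3, A, Add(A, Mul(-1, Pow(A, 2)))))
Mul(Mul(Function('D')(2), Function('Q')(3)), 14) = Mul(Mul(3, Mul(3, Pow(3, 2), Add(1, Mul(-1, 3)))), 14) = Mul(Mul(3, Mul(3, 9, Add(1, -3))), 14) = Mul(Mul(3, Mul(3, 9, -2)), 14) = Mul(Mul(3, -54), 14) = Mul(-162, 14) = -2268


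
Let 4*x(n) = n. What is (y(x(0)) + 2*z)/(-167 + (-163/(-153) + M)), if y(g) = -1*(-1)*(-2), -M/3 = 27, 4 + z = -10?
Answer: 4590/37781 ≈ 0.12149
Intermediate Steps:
x(n) = n/4
z = -14 (z = -4 - 10 = -14)
M = -81 (M = -3*27 = -81)
y(g) = -2 (y(g) = 1*(-2) = -2)
(y(x(0)) + 2*z)/(-167 + (-163/(-153) + M)) = (-2 + 2*(-14))/(-167 + (-163/(-153) - 81)) = (-2 - 28)/(-167 + (-163*(-1/153) - 81)) = -30/(-167 + (163/153 - 81)) = -30/(-167 - 12230/153) = -30/(-37781/153) = -30*(-153/37781) = 4590/37781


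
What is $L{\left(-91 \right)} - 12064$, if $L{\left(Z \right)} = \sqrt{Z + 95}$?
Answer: $-12062$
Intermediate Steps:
$L{\left(Z \right)} = \sqrt{95 + Z}$
$L{\left(-91 \right)} - 12064 = \sqrt{95 - 91} - 12064 = \sqrt{4} - 12064 = 2 - 12064 = -12062$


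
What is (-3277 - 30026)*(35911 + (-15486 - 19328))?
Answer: -36533391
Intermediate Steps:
(-3277 - 30026)*(35911 + (-15486 - 19328)) = -33303*(35911 - 34814) = -33303*1097 = -36533391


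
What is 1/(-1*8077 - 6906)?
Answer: -1/14983 ≈ -6.6742e-5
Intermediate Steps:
1/(-1*8077 - 6906) = 1/(-8077 - 6906) = 1/(-14983) = -1/14983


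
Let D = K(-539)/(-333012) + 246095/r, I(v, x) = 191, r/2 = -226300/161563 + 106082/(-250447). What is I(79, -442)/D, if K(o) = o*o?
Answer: -195626244230539653/69085164484576880869 ≈ -0.0028317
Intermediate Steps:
r = -147630164532/40462968661 (r = 2*(-226300/161563 + 106082/(-250447)) = 2*(-226300*1/161563 + 106082*(-1/250447)) = 2*(-226300/161563 - 106082/250447) = 2*(-73815082266/40462968661) = -147630164532/40462968661 ≈ -3.6485)
K(o) = o²
D = -69085164484576880869/1024221173981883 (D = (-539)²/(-333012) + 246095/(-147630164532/40462968661) = 290521*(-1/333012) + 246095*(-40462968661/147630164532) = -290521/333012 - 9957734272628795/147630164532 = -69085164484576880869/1024221173981883 ≈ -67451.)
I(79, -442)/D = 191/(-69085164484576880869/1024221173981883) = 191*(-1024221173981883/69085164484576880869) = -195626244230539653/69085164484576880869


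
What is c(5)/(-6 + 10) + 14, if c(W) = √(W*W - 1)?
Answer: 14 + √6/2 ≈ 15.225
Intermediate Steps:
c(W) = √(-1 + W²) (c(W) = √(W² - 1) = √(-1 + W²))
c(5)/(-6 + 10) + 14 = √(-1 + 5²)/(-6 + 10) + 14 = √(-1 + 25)/4 + 14 = √24/4 + 14 = (2*√6)/4 + 14 = √6/2 + 14 = 14 + √6/2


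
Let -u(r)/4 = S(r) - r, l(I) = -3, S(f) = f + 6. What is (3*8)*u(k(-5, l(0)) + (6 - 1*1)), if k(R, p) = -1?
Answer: -576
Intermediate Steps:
S(f) = 6 + f
u(r) = -24 (u(r) = -4*((6 + r) - r) = -4*6 = -24)
(3*8)*u(k(-5, l(0)) + (6 - 1*1)) = (3*8)*(-24) = 24*(-24) = -576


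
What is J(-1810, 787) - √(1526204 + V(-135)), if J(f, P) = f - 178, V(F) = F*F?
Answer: -1988 - √1544429 ≈ -3230.8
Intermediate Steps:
V(F) = F²
J(f, P) = -178 + f
J(-1810, 787) - √(1526204 + V(-135)) = (-178 - 1810) - √(1526204 + (-135)²) = -1988 - √(1526204 + 18225) = -1988 - √1544429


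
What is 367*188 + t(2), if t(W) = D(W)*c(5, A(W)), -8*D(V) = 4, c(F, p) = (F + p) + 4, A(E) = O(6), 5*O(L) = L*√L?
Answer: 137983/2 - 3*√6/5 ≈ 68990.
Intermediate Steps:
O(L) = L^(3/2)/5 (O(L) = (L*√L)/5 = L^(3/2)/5)
A(E) = 6*√6/5 (A(E) = 6^(3/2)/5 = (6*√6)/5 = 6*√6/5)
c(F, p) = 4 + F + p
D(V) = -½ (D(V) = -⅛*4 = -½)
t(W) = -9/2 - 3*√6/5 (t(W) = -(4 + 5 + 6*√6/5)/2 = -(9 + 6*√6/5)/2 = -9/2 - 3*√6/5)
367*188 + t(2) = 367*188 + (-9/2 - 3*√6/5) = 68996 + (-9/2 - 3*√6/5) = 137983/2 - 3*√6/5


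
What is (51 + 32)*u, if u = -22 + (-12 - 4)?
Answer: -3154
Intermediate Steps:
u = -38 (u = -22 - 16 = -38)
(51 + 32)*u = (51 + 32)*(-38) = 83*(-38) = -3154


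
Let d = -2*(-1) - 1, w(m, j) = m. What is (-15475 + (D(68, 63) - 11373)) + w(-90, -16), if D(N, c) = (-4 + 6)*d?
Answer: -26936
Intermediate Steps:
d = 1 (d = 2 - 1 = 1)
D(N, c) = 2 (D(N, c) = (-4 + 6)*1 = 2*1 = 2)
(-15475 + (D(68, 63) - 11373)) + w(-90, -16) = (-15475 + (2 - 11373)) - 90 = (-15475 - 11371) - 90 = -26846 - 90 = -26936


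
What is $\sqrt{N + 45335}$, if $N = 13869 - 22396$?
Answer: $2 \sqrt{9202} \approx 191.85$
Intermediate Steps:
$N = -8527$ ($N = 13869 - 22396 = -8527$)
$\sqrt{N + 45335} = \sqrt{-8527 + 45335} = \sqrt{36808} = 2 \sqrt{9202}$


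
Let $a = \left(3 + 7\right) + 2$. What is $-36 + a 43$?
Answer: $480$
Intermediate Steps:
$a = 12$ ($a = 10 + 2 = 12$)
$-36 + a 43 = -36 + 12 \cdot 43 = -36 + 516 = 480$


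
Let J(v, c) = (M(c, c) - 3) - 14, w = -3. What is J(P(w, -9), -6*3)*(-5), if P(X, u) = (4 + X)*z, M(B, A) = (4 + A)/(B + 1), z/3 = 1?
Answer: 1375/17 ≈ 80.882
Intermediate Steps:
z = 3 (z = 3*1 = 3)
M(B, A) = (4 + A)/(1 + B)
P(X, u) = 12 + 3*X (P(X, u) = (4 + X)*3 = 12 + 3*X)
J(v, c) = -17 + (4 + c)/(1 + c) (J(v, c) = ((4 + c)/(1 + c) - 3) - 14 = (-3 + (4 + c)/(1 + c)) - 14 = -17 + (4 + c)/(1 + c))
J(P(w, -9), -6*3)*(-5) = ((-13 - (-96)*3)/(1 - 6*3))*(-5) = ((-13 - 16*(-18))/(1 - 18))*(-5) = ((-13 + 288)/(-17))*(-5) = -1/17*275*(-5) = -275/17*(-5) = 1375/17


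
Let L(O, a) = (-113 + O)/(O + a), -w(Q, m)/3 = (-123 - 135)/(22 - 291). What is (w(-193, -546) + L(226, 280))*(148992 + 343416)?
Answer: -88940456388/68057 ≈ -1.3069e+6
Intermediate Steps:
w(Q, m) = -774/269 (w(Q, m) = -3*(-123 - 135)/(22 - 291) = -(-774)/(-269) = -(-774)*(-1)/269 = -3*258/269 = -774/269)
L(O, a) = (-113 + O)/(O + a)
(w(-193, -546) + L(226, 280))*(148992 + 343416) = (-774/269 + (-113 + 226)/(226 + 280))*(148992 + 343416) = (-774/269 + 113/506)*492408 = -361247/136114*492408 = -88940456388/68057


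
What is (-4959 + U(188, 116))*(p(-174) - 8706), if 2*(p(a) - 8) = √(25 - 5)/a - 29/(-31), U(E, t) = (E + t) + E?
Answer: 2408816349/62 + 1489*√5/58 ≈ 3.8852e+7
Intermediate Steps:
U(E, t) = t + 2*E
p(a) = 525/62 + √5/a (p(a) = 8 + (√(25 - 5)/a - 29/(-31))/2 = 8 + (√20/a - 29*(-1/31))/2 = 8 + ((2*√5)/a + 29/31)/2 = 8 + (2*√5/a + 29/31)/2 = 8 + (29/31 + 2*√5/a)/2 = 8 + (29/62 + √5/a) = 525/62 + √5/a)
(-4959 + U(188, 116))*(p(-174) - 8706) = (-4959 + (116 + 2*188))*((525/62 + √5/(-174)) - 8706) = (-4959 + (116 + 376))*((525/62 + √5*(-1/174)) - 8706) = (-4959 + 492)*((525/62 - √5/174) - 8706) = -4467*(-539247/62 - √5/174) = 2408816349/62 + 1489*√5/58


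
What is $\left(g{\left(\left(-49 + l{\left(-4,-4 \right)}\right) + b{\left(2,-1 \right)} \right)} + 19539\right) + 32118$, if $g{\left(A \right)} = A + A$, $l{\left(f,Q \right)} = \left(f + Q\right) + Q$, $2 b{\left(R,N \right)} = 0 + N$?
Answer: $51534$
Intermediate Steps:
$b{\left(R,N \right)} = \frac{N}{2}$ ($b{\left(R,N \right)} = \frac{0 + N}{2} = \frac{N}{2}$)
$l{\left(f,Q \right)} = f + 2 Q$ ($l{\left(f,Q \right)} = \left(Q + f\right) + Q = f + 2 Q$)
$g{\left(A \right)} = 2 A$
$\left(g{\left(\left(-49 + l{\left(-4,-4 \right)}\right) + b{\left(2,-1 \right)} \right)} + 19539\right) + 32118 = \left(2 \left(\left(-49 + \left(-4 + 2 \left(-4\right)\right)\right) + \frac{1}{2} \left(-1\right)\right) + 19539\right) + 32118 = \left(2 \left(\left(-49 - 12\right) - \frac{1}{2}\right) + 19539\right) + 32118 = \left(2 \left(-61 - \frac{1}{2}\right) + 19539\right) + 32118 = \left(2 \left(- \frac{123}{2}\right) + 19539\right) + 32118 = \left(-123 + 19539\right) + 32118 = 19416 + 32118 = 51534$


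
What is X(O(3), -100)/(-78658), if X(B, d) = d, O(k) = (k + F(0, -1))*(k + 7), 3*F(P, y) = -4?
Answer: 50/39329 ≈ 0.0012713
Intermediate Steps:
F(P, y) = -4/3 (F(P, y) = (1/3)*(-4) = -4/3)
O(k) = (7 + k)*(-4/3 + k) (O(k) = (k - 4/3)*(k + 7) = (-4/3 + k)*(7 + k) = (7 + k)*(-4/3 + k))
X(O(3), -100)/(-78658) = -100/(-78658) = -100*(-1/78658) = 50/39329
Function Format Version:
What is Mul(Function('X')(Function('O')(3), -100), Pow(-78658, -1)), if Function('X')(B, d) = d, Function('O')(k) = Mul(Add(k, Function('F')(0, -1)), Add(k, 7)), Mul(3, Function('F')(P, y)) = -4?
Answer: Rational(50, 39329) ≈ 0.0012713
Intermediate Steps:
Function('F')(P, y) = Rational(-4, 3) (Function('F')(P, y) = Mul(Rational(1, 3), -4) = Rational(-4, 3))
Function('O')(k) = Mul(Add(7, k), Add(Rational(-4, 3), k)) (Function('O')(k) = Mul(Add(k, Rational(-4, 3)), Add(k, 7)) = Mul(Add(Rational(-4, 3), k), Add(7, k)) = Mul(Add(7, k), Add(Rational(-4, 3), k)))
Mul(Function('X')(Function('O')(3), -100), Pow(-78658, -1)) = Mul(-100, Pow(-78658, -1)) = Mul(-100, Rational(-1, 78658)) = Rational(50, 39329)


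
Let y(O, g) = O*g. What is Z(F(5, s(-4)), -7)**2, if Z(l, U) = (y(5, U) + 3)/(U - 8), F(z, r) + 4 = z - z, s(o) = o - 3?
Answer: 1024/225 ≈ 4.5511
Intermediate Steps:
s(o) = -3 + o
F(z, r) = -4 (F(z, r) = -4 + (z - z) = -4 + 0 = -4)
Z(l, U) = (3 + 5*U)/(-8 + U) (Z(l, U) = (5*U + 3)/(U - 8) = (3 + 5*U)/(-8 + U))
Z(F(5, s(-4)), -7)**2 = ((3 + 5*(-7))/(-8 - 7))**2 = ((3 - 35)/(-15))**2 = (-1/15*(-32))**2 = (32/15)**2 = 1024/225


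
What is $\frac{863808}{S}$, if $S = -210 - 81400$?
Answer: $- \frac{431904}{40805} \approx -10.585$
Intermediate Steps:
$S = -81610$ ($S = -210 - 81400 = -81610$)
$\frac{863808}{S} = \frac{863808}{-81610} = 863808 \left(- \frac{1}{81610}\right) = - \frac{431904}{40805}$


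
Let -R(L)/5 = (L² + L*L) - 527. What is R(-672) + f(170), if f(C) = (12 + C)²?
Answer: -4480081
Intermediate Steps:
R(L) = 2635 - 10*L² (R(L) = -5*((L² + L*L) - 527) = -5*((L² + L²) - 527) = -5*(2*L² - 527) = -5*(-527 + 2*L²) = 2635 - 10*L²)
R(-672) + f(170) = (2635 - 10*(-672)²) + (12 + 170)² = (2635 - 10*451584) + 182² = (2635 - 4515840) + 33124 = -4513205 + 33124 = -4480081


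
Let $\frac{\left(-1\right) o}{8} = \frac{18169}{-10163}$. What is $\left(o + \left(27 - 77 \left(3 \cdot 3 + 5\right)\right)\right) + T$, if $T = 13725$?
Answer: $\frac{128951214}{10163} \approx 12688.0$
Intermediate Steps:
$o = \frac{145352}{10163}$ ($o = - 8 \frac{18169}{-10163} = - 8 \cdot 18169 \left(- \frac{1}{10163}\right) = \left(-8\right) \left(- \frac{18169}{10163}\right) = \frac{145352}{10163} \approx 14.302$)
$\left(o + \left(27 - 77 \left(3 \cdot 3 + 5\right)\right)\right) + T = \left(\frac{145352}{10163} + \left(27 - 77 \left(3 \cdot 3 + 5\right)\right)\right) + 13725 = \left(\frac{145352}{10163} + \left(27 - 77 \left(9 + 5\right)\right)\right) + 13725 = \left(\frac{145352}{10163} + \left(27 - 1078\right)\right) + 13725 = \left(\frac{145352}{10163} - 1051\right) + 13725 = - \frac{10535961}{10163} + 13725 = \frac{128951214}{10163}$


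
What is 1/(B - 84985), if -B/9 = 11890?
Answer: -1/191995 ≈ -5.2085e-6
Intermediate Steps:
B = -107010 (B = -9*11890 = -107010)
1/(B - 84985) = 1/(-107010 - 84985) = 1/(-191995) = -1/191995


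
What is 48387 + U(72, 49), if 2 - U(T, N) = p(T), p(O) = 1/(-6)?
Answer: 290335/6 ≈ 48389.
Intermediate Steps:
p(O) = -⅙
U(T, N) = 13/6 (U(T, N) = 2 - 1*(-⅙) = 2 + ⅙ = 13/6)
48387 + U(72, 49) = 48387 + 13/6 = 290335/6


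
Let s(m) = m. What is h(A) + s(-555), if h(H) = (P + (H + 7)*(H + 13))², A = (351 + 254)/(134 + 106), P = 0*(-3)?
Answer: 112970245345/5308416 ≈ 21281.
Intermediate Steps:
P = 0
A = 121/48 (A = 605/240 = 605*(1/240) = 121/48 ≈ 2.5208)
h(H) = (7 + H)²*(13 + H)² (h(H) = (0 + (H + 7)*(H + 13))² = (0 + (7 + H)*(13 + H))² = ((7 + H)*(13 + H))² = (7 + H)²*(13 + H)²)
h(A) + s(-555) = (91 + (121/48)² + 20*(121/48))² - 555 = (91 + 14641/2304 + 605/12)² - 555 = (340465/2304)² - 555 = 115916416225/5308416 - 555 = 112970245345/5308416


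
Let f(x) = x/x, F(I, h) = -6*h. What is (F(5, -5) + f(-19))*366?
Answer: 11346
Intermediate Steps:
f(x) = 1
(F(5, -5) + f(-19))*366 = (-6*(-5) + 1)*366 = (30 + 1)*366 = 31*366 = 11346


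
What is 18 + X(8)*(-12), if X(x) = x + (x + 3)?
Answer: -210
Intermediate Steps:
X(x) = 3 + 2*x (X(x) = x + (3 + x) = 3 + 2*x)
18 + X(8)*(-12) = 18 + (3 + 2*8)*(-12) = 18 + (3 + 16)*(-12) = 18 + 19*(-12) = 18 - 228 = -210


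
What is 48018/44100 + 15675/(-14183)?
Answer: -1704701/104245050 ≈ -0.016353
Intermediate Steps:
48018/44100 + 15675/(-14183) = 48018*(1/44100) + 15675*(-1/14183) = 8003/7350 - 15675/14183 = -1704701/104245050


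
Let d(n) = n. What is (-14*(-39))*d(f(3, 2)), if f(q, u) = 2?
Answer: 1092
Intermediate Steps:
(-14*(-39))*d(f(3, 2)) = -14*(-39)*2 = 546*2 = 1092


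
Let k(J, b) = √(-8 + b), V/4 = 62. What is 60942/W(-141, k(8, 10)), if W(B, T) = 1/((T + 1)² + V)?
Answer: 15296442 + 121884*√2 ≈ 1.5469e+7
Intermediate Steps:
V = 248 (V = 4*62 = 248)
W(B, T) = 1/(248 + (1 + T)²) (W(B, T) = 1/((T + 1)² + 248) = 1/((1 + T)² + 248) = 1/(248 + (1 + T)²))
60942/W(-141, k(8, 10)) = 60942/(1/(248 + (1 + √(-8 + 10))²)) = 60942/(1/(248 + (1 + √2)²)) = 60942*(248 + (1 + √2)²) = 15113616 + 60942*(1 + √2)²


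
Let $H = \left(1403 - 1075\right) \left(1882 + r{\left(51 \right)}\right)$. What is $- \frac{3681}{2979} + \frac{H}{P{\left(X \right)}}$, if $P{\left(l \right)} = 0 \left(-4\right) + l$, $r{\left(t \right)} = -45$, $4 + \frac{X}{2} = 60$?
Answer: $\frac{24924201}{4634} \approx 5378.5$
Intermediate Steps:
$X = 112$ ($X = -8 + 2 \cdot 60 = -8 + 120 = 112$)
$P{\left(l \right)} = l$ ($P{\left(l \right)} = 0 + l = l$)
$H = 602536$ ($H = \left(1403 - 1075\right) \left(1882 - 45\right) = 328 \cdot 1837 = 602536$)
$- \frac{3681}{2979} + \frac{H}{P{\left(X \right)}} = - \frac{3681}{2979} + \frac{602536}{112} = \left(-3681\right) \frac{1}{2979} + 602536 \cdot \frac{1}{112} = - \frac{409}{331} + \frac{75317}{14} = \frac{24924201}{4634}$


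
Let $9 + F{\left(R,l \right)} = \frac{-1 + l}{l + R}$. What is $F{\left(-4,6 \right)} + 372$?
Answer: $\frac{731}{2} \approx 365.5$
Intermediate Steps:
$F{\left(R,l \right)} = -9 + \frac{-1 + l}{R + l}$ ($F{\left(R,l \right)} = -9 + \frac{-1 + l}{l + R} = -9 + \frac{-1 + l}{R + l}$)
$F{\left(-4,6 \right)} + 372 = \frac{-1 - -36 - 48}{-4 + 6} + 372 = \frac{-1 + 36 - 48}{2} + 372 = \frac{1}{2} \left(-13\right) + 372 = - \frac{13}{2} + 372 = \frac{731}{2}$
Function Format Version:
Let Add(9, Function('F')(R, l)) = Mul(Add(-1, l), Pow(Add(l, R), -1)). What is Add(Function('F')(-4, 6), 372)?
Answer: Rational(731, 2) ≈ 365.50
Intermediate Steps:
Function('F')(R, l) = Add(-9, Mul(Pow(Add(R, l), -1), Add(-1, l))) (Function('F')(R, l) = Add(-9, Mul(Add(-1, l), Pow(Add(l, R), -1))) = Add(-9, Mul(Add(-1, l), Pow(Add(R, l), -1))) = Add(-9, Mul(Pow(Add(R, l), -1), Add(-1, l))))
Add(Function('F')(-4, 6), 372) = Add(Mul(Pow(Add(-4, 6), -1), Add(-1, Mul(-9, -4), Mul(-8, 6))), 372) = Add(Mul(Pow(2, -1), Add(-1, 36, -48)), 372) = Add(Mul(Rational(1, 2), -13), 372) = Add(Rational(-13, 2), 372) = Rational(731, 2)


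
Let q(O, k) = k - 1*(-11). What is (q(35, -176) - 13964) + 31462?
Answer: 17333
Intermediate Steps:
q(O, k) = 11 + k (q(O, k) = k + 11 = 11 + k)
(q(35, -176) - 13964) + 31462 = ((11 - 176) - 13964) + 31462 = (-165 - 13964) + 31462 = -14129 + 31462 = 17333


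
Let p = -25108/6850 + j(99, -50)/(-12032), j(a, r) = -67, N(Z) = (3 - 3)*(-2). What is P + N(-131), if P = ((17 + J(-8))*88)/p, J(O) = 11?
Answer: -101540454400/150820253 ≈ -673.25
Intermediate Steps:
N(Z) = 0 (N(Z) = 0*(-2) = 0)
p = -150820253/41209600 (p = -25108/6850 - 67/(-12032) = -25108*1/6850 - 67*(-1/12032) = -12554/3425 + 67/12032 = -150820253/41209600 ≈ -3.6598)
P = -101540454400/150820253 (P = ((17 + 11)*88)/(-150820253/41209600) = (28*88)*(-41209600/150820253) = 2464*(-41209600/150820253) = -101540454400/150820253 ≈ -673.25)
P + N(-131) = -101540454400/150820253 + 0 = -101540454400/150820253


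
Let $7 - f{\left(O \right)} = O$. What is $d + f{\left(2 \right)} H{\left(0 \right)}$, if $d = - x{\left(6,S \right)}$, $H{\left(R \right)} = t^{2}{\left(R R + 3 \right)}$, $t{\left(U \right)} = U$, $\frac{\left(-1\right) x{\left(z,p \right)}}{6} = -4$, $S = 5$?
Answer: $21$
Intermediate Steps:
$x{\left(z,p \right)} = 24$ ($x{\left(z,p \right)} = \left(-6\right) \left(-4\right) = 24$)
$H{\left(R \right)} = \left(3 + R^{2}\right)^{2}$ ($H{\left(R \right)} = \left(R R + 3\right)^{2} = \left(R^{2} + 3\right)^{2} = \left(3 + R^{2}\right)^{2}$)
$f{\left(O \right)} = 7 - O$
$d = -24$ ($d = \left(-1\right) 24 = -24$)
$d + f{\left(2 \right)} H{\left(0 \right)} = -24 + \left(7 - 2\right) \left(3 + 0^{2}\right)^{2} = -24 + \left(7 - 2\right) \left(3 + 0\right)^{2} = -24 + 5 \cdot 3^{2} = -24 + 5 \cdot 9 = -24 + 45 = 21$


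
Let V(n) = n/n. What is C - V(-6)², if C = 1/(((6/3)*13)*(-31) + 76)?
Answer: -731/730 ≈ -1.0014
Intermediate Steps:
V(n) = 1
C = -1/730 (C = 1/(((6*(⅓))*13)*(-31) + 76) = 1/((2*13)*(-31) + 76) = 1/(26*(-31) + 76) = 1/(-806 + 76) = 1/(-730) = -1/730 ≈ -0.0013699)
C - V(-6)² = -1/730 - 1*1² = -1/730 - 1*1 = -1/730 - 1 = -731/730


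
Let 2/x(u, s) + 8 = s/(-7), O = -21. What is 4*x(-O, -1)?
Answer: -56/55 ≈ -1.0182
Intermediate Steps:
x(u, s) = 2/(-8 - s/7) (x(u, s) = 2/(-8 + s/(-7)) = 2/(-8 + s*(-1/7)) = 2/(-8 - s/7))
4*x(-O, -1) = 4*(-14/(56 - 1)) = 4*(-14/55) = -56/55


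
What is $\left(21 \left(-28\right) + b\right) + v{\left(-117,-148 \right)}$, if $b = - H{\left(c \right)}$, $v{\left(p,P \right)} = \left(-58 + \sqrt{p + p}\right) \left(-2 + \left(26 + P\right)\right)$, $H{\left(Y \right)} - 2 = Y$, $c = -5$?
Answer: $6607 - 372 i \sqrt{26} \approx 6607.0 - 1896.8 i$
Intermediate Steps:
$H{\left(Y \right)} = 2 + Y$
$v{\left(p,P \right)} = \left(-58 + \sqrt{2} \sqrt{p}\right) \left(24 + P\right)$ ($v{\left(p,P \right)} = \left(-58 + \sqrt{2 p}\right) \left(24 + P\right) = \left(-58 + \sqrt{2} \sqrt{p}\right) \left(24 + P\right)$)
$b = 3$ ($b = - (2 - 5) = \left(-1\right) \left(-3\right) = 3$)
$\left(21 \left(-28\right) + b\right) + v{\left(-117,-148 \right)} = \left(21 \left(-28\right) + 3\right) - \left(-7192 + 124 \sqrt{2} \sqrt{-117}\right) = \left(-588 + 3\right) + \left(-1392 + 8584 + 24 \sqrt{2} \cdot 3 i \sqrt{13} - 148 \sqrt{2} \cdot 3 i \sqrt{13}\right) = -585 + \left(-1392 + 8584 + 72 i \sqrt{26} - 444 i \sqrt{26}\right) = -585 + \left(7192 - 372 i \sqrt{26}\right) = 6607 - 372 i \sqrt{26}$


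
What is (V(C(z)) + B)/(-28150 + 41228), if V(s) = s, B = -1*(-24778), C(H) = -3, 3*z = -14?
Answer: 24775/13078 ≈ 1.8944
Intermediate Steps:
z = -14/3 (z = (⅓)*(-14) = -14/3 ≈ -4.6667)
B = 24778
(V(C(z)) + B)/(-28150 + 41228) = (-3 + 24778)/(-28150 + 41228) = 24775/13078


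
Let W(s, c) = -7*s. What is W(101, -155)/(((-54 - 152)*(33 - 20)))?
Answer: 707/2678 ≈ 0.26400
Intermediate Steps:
W(101, -155)/(((-54 - 152)*(33 - 20))) = (-7*101)/(((-54 - 152)*(33 - 20))) = -707/((-206*13)) = -707/(-2678) = -707*(-1/2678) = 707/2678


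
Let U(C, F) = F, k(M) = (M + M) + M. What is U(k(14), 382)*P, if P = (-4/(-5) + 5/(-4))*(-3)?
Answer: 5157/10 ≈ 515.70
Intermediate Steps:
k(M) = 3*M (k(M) = 2*M + M = 3*M)
P = 27/20 (P = (-4*(-1/5) + 5*(-1/4))*(-3) = (4/5 - 5/4)*(-3) = -9/20*(-3) = 27/20 ≈ 1.3500)
U(k(14), 382)*P = 382*(27/20) = 5157/10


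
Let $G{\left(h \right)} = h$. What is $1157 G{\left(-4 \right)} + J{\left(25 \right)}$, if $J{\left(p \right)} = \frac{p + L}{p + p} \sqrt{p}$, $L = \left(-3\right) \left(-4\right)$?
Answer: $- \frac{46243}{10} \approx -4624.3$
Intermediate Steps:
$L = 12$
$J{\left(p \right)} = \frac{12 + p}{2 \sqrt{p}}$ ($J{\left(p \right)} = \frac{p + 12}{p + p} \sqrt{p} = \frac{12 + p}{2 p} \sqrt{p} = \frac{12 + p}{2 \sqrt{p}}$)
$1157 G{\left(-4 \right)} + J{\left(25 \right)} = 1157 \left(-4\right) + \frac{12 + 25}{2 \cdot 5} = -4628 + \frac{1}{2} \cdot \frac{1}{5} \cdot 37 = -4628 + \frac{37}{10} = - \frac{46243}{10}$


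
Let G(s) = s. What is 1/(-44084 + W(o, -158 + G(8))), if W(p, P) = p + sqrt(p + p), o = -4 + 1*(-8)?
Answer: -5512/243057155 - I*sqrt(6)/972228620 ≈ -2.2678e-5 - 2.5195e-9*I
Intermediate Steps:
o = -12 (o = -4 - 8 = -12)
W(p, P) = p + sqrt(2)*sqrt(p) (W(p, P) = p + sqrt(2*p) = p + sqrt(2)*sqrt(p))
1/(-44084 + W(o, -158 + G(8))) = 1/(-44084 + (-12 + sqrt(2)*sqrt(-12))) = 1/(-44084 + (-12 + sqrt(2)*(2*I*sqrt(3)))) = 1/(-44084 + (-12 + 2*I*sqrt(6))) = 1/(-44096 + 2*I*sqrt(6))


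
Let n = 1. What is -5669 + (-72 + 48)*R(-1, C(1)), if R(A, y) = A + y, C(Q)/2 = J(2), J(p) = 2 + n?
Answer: -5789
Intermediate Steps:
J(p) = 3 (J(p) = 2 + 1 = 3)
C(Q) = 6 (C(Q) = 2*3 = 6)
-5669 + (-72 + 48)*R(-1, C(1)) = -5669 + (-72 + 48)*(-1 + 6) = -5669 - 24*5 = -5669 - 120 = -5789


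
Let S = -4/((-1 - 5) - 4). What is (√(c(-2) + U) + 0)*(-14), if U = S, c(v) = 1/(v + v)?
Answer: -7*√15/5 ≈ -5.4222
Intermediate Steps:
c(v) = 1/(2*v)
S = ⅖ (S = -4/(-6 - 4) = -4/(-10) = -4*(-⅒) = ⅖ ≈ 0.40000)
U = ⅖ ≈ 0.40000
(√(c(-2) + U) + 0)*(-14) = (√((½)/(-2) + ⅖) + 0)*(-14) = (√((½)*(-½) + ⅖) + 0)*(-14) = (√(-¼ + ⅖) + 0)*(-14) = (√(3/20) + 0)*(-14) = (√15/10 + 0)*(-14) = (√15/10)*(-14) = -7*√15/5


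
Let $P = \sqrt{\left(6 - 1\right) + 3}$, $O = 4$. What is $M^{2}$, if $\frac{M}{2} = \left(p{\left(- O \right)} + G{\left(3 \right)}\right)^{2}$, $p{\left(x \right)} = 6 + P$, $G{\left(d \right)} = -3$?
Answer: $2308 + 1632 \sqrt{2} \approx 4616.0$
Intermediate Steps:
$P = 2 \sqrt{2}$ ($P = \sqrt{5 + 3} = \sqrt{8} = 2 \sqrt{2} \approx 2.8284$)
$p{\left(x \right)} = 6 + 2 \sqrt{2}$
$M = 2 \left(3 + 2 \sqrt{2}\right)^{2}$ ($M = 2 \left(\left(6 + 2 \sqrt{2}\right) - 3\right)^{2} = 2 \left(3 + 2 \sqrt{2}\right)^{2} \approx 67.941$)
$M^{2} = \left(34 + 24 \sqrt{2}\right)^{2}$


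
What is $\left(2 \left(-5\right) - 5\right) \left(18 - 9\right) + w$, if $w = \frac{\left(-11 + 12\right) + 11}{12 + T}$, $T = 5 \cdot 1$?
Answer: $- \frac{2283}{17} \approx -134.29$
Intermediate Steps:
$T = 5$
$w = \frac{12}{17}$ ($w = \frac{\left(-11 + 12\right) + 11}{12 + 5} = \frac{1 + 11}{17} = 12 \cdot \frac{1}{17} = \frac{12}{17} \approx 0.70588$)
$\left(2 \left(-5\right) - 5\right) \left(18 - 9\right) + w = \left(2 \left(-5\right) - 5\right) \left(18 - 9\right) + \frac{12}{17} = \left(-10 - 5\right) \left(18 - 9\right) + \frac{12}{17} = \left(-15\right) 9 + \frac{12}{17} = -135 + \frac{12}{17} = - \frac{2283}{17}$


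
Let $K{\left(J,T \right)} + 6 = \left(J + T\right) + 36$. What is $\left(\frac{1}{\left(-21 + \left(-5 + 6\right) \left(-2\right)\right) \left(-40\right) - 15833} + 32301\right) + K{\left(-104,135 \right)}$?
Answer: $\frac{482614505}{14913} \approx 32362.0$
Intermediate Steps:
$K{\left(J,T \right)} = 30 + J + T$ ($K{\left(J,T \right)} = -6 + \left(\left(J + T\right) + 36\right) = -6 + \left(36 + J + T\right) = 30 + J + T$)
$\left(\frac{1}{\left(-21 + \left(-5 + 6\right) \left(-2\right)\right) \left(-40\right) - 15833} + 32301\right) + K{\left(-104,135 \right)} = \left(\frac{1}{\left(-21 + \left(-5 + 6\right) \left(-2\right)\right) \left(-40\right) - 15833} + 32301\right) + \left(30 - 104 + 135\right) = \left(\frac{1}{\left(-21 + 1 \left(-2\right)\right) \left(-40\right) - 15833} + 32301\right) + 61 = \left(\frac{1}{\left(-21 - 2\right) \left(-40\right) - 15833} + 32301\right) + 61 = \left(\frac{1}{\left(-23\right) \left(-40\right) - 15833} + 32301\right) + 61 = \left(\frac{1}{920 - 15833} + 32301\right) + 61 = \left(\frac{1}{-14913} + 32301\right) + 61 = \left(- \frac{1}{14913} + 32301\right) + 61 = \frac{481704812}{14913} + 61 = \frac{482614505}{14913}$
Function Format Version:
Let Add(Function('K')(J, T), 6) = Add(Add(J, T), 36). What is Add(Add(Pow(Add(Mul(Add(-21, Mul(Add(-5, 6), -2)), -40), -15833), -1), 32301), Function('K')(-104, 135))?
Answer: Rational(482614505, 14913) ≈ 32362.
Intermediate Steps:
Function('K')(J, T) = Add(30, J, T) (Function('K')(J, T) = Add(-6, Add(Add(J, T), 36)) = Add(-6, Add(36, J, T)) = Add(30, J, T))
Add(Add(Pow(Add(Mul(Add(-21, Mul(Add(-5, 6), -2)), -40), -15833), -1), 32301), Function('K')(-104, 135)) = Add(Add(Pow(Add(Mul(Add(-21, Mul(Add(-5, 6), -2)), -40), -15833), -1), 32301), Add(30, -104, 135)) = Add(Add(Pow(Add(Mul(Add(-21, Mul(1, -2)), -40), -15833), -1), 32301), 61) = Add(Add(Pow(Add(Mul(Add(-21, -2), -40), -15833), -1), 32301), 61) = Add(Add(Pow(Add(Mul(-23, -40), -15833), -1), 32301), 61) = Add(Add(Pow(Add(920, -15833), -1), 32301), 61) = Add(Add(Pow(-14913, -1), 32301), 61) = Add(Add(Rational(-1, 14913), 32301), 61) = Add(Rational(481704812, 14913), 61) = Rational(482614505, 14913)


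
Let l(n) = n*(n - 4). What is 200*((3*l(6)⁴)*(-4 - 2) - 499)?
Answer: -74749400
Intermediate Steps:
l(n) = n*(-4 + n)
200*((3*l(6)⁴)*(-4 - 2) - 499) = 200*((3*(6*(-4 + 6))⁴)*(-4 - 2) - 499) = 200*((3*(6*2)⁴)*(-6) - 499) = 200*((3*12⁴)*(-6) - 499) = 200*((3*20736)*(-6) - 499) = 200*(62208*(-6) - 499) = 200*(-373248 - 499) = 200*(-373747) = -74749400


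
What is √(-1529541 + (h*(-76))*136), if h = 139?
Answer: I*√2966245 ≈ 1722.3*I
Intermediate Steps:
√(-1529541 + (h*(-76))*136) = √(-1529541 + (139*(-76))*136) = √(-1529541 - 10564*136) = √(-1529541 - 1436704) = √(-2966245) = I*√2966245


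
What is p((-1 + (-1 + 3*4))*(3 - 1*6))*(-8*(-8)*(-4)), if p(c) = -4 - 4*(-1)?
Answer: 0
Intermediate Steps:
p(c) = 0 (p(c) = -4 + 4 = 0)
p((-1 + (-1 + 3*4))*(3 - 1*6))*(-8*(-8)*(-4)) = 0*(-8*(-8)*(-4)) = 0*(64*(-4)) = 0*(-256) = 0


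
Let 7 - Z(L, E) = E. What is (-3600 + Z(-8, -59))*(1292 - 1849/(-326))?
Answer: -747513447/163 ≈ -4.5860e+6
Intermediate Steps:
Z(L, E) = 7 - E
(-3600 + Z(-8, -59))*(1292 - 1849/(-326)) = (-3600 + (7 - 1*(-59)))*(1292 - 1849/(-326)) = (-3600 + (7 + 59))*(1292 - 1849*(-1/326)) = (-3600 + 66)*(1292 + 1849/326) = -3534*423041/326 = -747513447/163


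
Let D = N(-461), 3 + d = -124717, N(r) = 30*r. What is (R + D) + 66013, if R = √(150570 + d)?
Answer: 52183 + 5*√1034 ≈ 52344.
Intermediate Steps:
d = -124720 (d = -3 - 124717 = -124720)
D = -13830 (D = 30*(-461) = -13830)
R = 5*√1034 (R = √(150570 - 124720) = √25850 = 5*√1034 ≈ 160.78)
(R + D) + 66013 = (5*√1034 - 13830) + 66013 = (-13830 + 5*√1034) + 66013 = 52183 + 5*√1034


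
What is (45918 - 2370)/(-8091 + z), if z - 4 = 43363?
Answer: 10887/8819 ≈ 1.2345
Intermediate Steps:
z = 43367 (z = 4 + 43363 = 43367)
(45918 - 2370)/(-8091 + z) = (45918 - 2370)/(-8091 + 43367) = 43548/35276 = 43548*(1/35276) = 10887/8819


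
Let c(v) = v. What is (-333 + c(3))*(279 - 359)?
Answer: 26400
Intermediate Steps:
(-333 + c(3))*(279 - 359) = (-333 + 3)*(279 - 359) = -330*(-80) = 26400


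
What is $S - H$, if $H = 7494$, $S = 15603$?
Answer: $8109$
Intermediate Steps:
$S - H = 15603 - 7494 = 8109$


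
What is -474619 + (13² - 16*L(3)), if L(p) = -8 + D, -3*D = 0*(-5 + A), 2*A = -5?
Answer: -474322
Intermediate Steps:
A = -5/2 (A = (½)*(-5) = -5/2 ≈ -2.5000)
D = 0 (D = -0*(-5 - 5/2) = -0*(-15)/2 = -⅓*0 = 0)
L(p) = -8 (L(p) = -8 + 0 = -8)
-474619 + (13² - 16*L(3)) = -474619 + (13² - 16*(-8)) = -474619 + (169 + 128) = -474619 + 297 = -474322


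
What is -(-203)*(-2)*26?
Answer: -10556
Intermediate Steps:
-(-203)*(-2)*26 = -29*14*26 = -406*26 = -10556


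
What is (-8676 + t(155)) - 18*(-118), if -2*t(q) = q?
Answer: -13259/2 ≈ -6629.5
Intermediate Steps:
t(q) = -q/2
(-8676 + t(155)) - 18*(-118) = (-8676 - ½*155) - 18*(-118) = (-8676 - 155/2) + 2124 = -17507/2 + 2124 = -13259/2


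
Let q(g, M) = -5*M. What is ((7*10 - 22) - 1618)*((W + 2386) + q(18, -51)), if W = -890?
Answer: -2749070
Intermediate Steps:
((7*10 - 22) - 1618)*((W + 2386) + q(18, -51)) = ((7*10 - 22) - 1618)*((-890 + 2386) - 5*(-51)) = ((70 - 22) - 1618)*(1496 + 255) = (48 - 1618)*1751 = -1570*1751 = -2749070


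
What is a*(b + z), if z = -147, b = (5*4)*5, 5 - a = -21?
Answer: -1222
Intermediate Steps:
a = 26 (a = 5 - 1*(-21) = 5 + 21 = 26)
b = 100 (b = 20*5 = 100)
a*(b + z) = 26*(100 - 147) = 26*(-47) = -1222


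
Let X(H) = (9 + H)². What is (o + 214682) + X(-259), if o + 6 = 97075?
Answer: 374251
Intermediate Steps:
o = 97069 (o = -6 + 97075 = 97069)
(o + 214682) + X(-259) = (97069 + 214682) + (9 - 259)² = 311751 + (-250)² = 311751 + 62500 = 374251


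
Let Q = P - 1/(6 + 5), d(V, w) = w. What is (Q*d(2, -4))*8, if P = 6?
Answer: -2080/11 ≈ -189.09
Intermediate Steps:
Q = 65/11 (Q = 6 - 1/(6 + 5) = 6 - 1/11 = 65/11 ≈ 5.9091)
(Q*d(2, -4))*8 = ((65/11)*(-4))*8 = -260/11*8 = -2080/11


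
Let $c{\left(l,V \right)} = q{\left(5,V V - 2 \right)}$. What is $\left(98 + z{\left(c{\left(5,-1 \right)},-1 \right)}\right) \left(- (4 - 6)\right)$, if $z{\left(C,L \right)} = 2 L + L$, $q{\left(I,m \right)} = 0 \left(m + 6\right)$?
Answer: $190$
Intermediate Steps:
$q{\left(I,m \right)} = 0$ ($q{\left(I,m \right)} = 0 \left(6 + m\right) = 0$)
$c{\left(l,V \right)} = 0$
$z{\left(C,L \right)} = 3 L$
$\left(98 + z{\left(c{\left(5,-1 \right)},-1 \right)}\right) \left(- (4 - 6)\right) = \left(98 + 3 \left(-1\right)\right) \left(- (4 - 6)\right) = \left(98 - 3\right) \left(\left(-1\right) \left(-2\right)\right) = 95 \cdot 2 = 190$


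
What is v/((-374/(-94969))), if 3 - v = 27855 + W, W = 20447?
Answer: -4586907731/374 ≈ -1.2264e+7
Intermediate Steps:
v = -48299 (v = 3 - (27855 + 20447) = 3 - 1*48302 = 3 - 48302 = -48299)
v/((-374/(-94969))) = -48299/((-374/(-94969))) = -48299/((-374*(-1/94969))) = -48299/374/94969 = -48299*94969/374 = -4586907731/374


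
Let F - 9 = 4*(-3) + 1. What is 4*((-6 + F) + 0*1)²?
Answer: 256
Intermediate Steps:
F = -2 (F = 9 + (4*(-3) + 1) = 9 + (-12 + 1) = 9 - 11 = -2)
4*((-6 + F) + 0*1)² = 4*((-6 - 2) + 0*1)² = 4*(-8 + 0)² = 4*(-8)² = 4*64 = 256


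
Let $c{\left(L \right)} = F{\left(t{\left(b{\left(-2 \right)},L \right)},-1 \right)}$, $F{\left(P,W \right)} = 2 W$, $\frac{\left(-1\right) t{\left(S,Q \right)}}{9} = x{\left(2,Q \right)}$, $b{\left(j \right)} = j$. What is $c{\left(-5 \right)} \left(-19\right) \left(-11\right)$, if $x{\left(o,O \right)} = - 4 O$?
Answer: $-418$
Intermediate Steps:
$t{\left(S,Q \right)} = 36 Q$ ($t{\left(S,Q \right)} = - 9 \left(- 4 Q\right) = 36 Q$)
$c{\left(L \right)} = -2$ ($c{\left(L \right)} = 2 \left(-1\right) = -2$)
$c{\left(-5 \right)} \left(-19\right) \left(-11\right) = \left(-2\right) \left(-19\right) \left(-11\right) = 38 \left(-11\right) = -418$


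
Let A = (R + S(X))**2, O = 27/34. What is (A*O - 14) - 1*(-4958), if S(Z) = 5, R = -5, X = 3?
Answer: 4944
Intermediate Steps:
O = 27/34 (O = 27*(1/34) = 27/34 ≈ 0.79412)
A = 0 (A = (-5 + 5)**2 = 0**2 = 0)
(A*O - 14) - 1*(-4958) = (0*(27/34) - 14) - 1*(-4958) = (0 - 14) + 4958 = -14 + 4958 = 4944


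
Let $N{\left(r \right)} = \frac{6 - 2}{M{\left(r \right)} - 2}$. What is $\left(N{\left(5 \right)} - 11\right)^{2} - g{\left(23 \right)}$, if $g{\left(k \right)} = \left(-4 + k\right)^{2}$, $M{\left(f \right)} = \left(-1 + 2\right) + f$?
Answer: $-261$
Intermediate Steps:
$M{\left(f \right)} = 1 + f$
$N{\left(r \right)} = \frac{4}{-1 + r}$ ($N{\left(r \right)} = \frac{6 - 2}{\left(1 + r\right) - 2} = \frac{4}{-1 + r}$)
$\left(N{\left(5 \right)} - 11\right)^{2} - g{\left(23 \right)} = \left(\frac{4}{-1 + 5} - 11\right)^{2} - \left(-4 + 23\right)^{2} = \left(\frac{4}{4} - 11\right)^{2} - 19^{2} = \left(4 \cdot \frac{1}{4} - 11\right)^{2} - 361 = \left(1 - 11\right)^{2} - 361 = \left(-10\right)^{2} - 361 = 100 - 361 = -261$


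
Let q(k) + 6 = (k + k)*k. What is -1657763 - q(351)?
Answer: -1904159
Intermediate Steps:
q(k) = -6 + 2*k² (q(k) = -6 + (k + k)*k = -6 + (2*k)*k = -6 + 2*k²)
-1657763 - q(351) = -1657763 - (-6 + 2*351²) = -1657763 - (-6 + 2*123201) = -1657763 - (-6 + 246402) = -1657763 - 1*246396 = -1657763 - 246396 = -1904159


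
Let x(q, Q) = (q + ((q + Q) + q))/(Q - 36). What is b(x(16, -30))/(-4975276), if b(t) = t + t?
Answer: 3/27364018 ≈ 1.0963e-7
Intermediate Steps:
x(q, Q) = (Q + 3*q)/(-36 + Q) (x(q, Q) = (q + ((Q + q) + q))/(-36 + Q) = (q + (Q + 2*q))/(-36 + Q) = (Q + 3*q)/(-36 + Q))
b(t) = 2*t
b(x(16, -30))/(-4975276) = (2*((-30 + 3*16)/(-36 - 30)))/(-4975276) = (2*((-30 + 48)/(-66)))*(-1/4975276) = (2*(-1/66*18))*(-1/4975276) = (2*(-3/11))*(-1/4975276) = -6/11*(-1/4975276) = 3/27364018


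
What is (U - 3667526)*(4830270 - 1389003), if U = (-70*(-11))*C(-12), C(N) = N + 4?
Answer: -12642134400162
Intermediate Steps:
C(N) = 4 + N
U = -6160 (U = (-70*(-11))*(4 - 12) = 770*(-8) = -6160)
(U - 3667526)*(4830270 - 1389003) = (-6160 - 3667526)*(4830270 - 1389003) = -3673686*3441267 = -12642134400162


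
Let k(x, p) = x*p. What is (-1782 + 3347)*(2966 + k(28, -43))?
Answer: 2757530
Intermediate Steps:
k(x, p) = p*x
(-1782 + 3347)*(2966 + k(28, -43)) = (-1782 + 3347)*(2966 - 43*28) = 1565*(2966 - 1204) = 1565*1762 = 2757530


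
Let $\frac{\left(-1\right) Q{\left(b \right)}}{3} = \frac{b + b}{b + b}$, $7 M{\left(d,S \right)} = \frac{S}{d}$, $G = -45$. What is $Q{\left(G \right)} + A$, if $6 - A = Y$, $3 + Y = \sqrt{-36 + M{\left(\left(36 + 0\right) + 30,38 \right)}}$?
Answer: $6 - \frac{i \sqrt{1916607}}{231} \approx 6.0 - 5.9931 i$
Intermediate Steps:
$M{\left(d,S \right)} = \frac{S}{7 d}$ ($M{\left(d,S \right)} = \frac{S \frac{1}{d}}{7} = \frac{S}{7 d}$)
$Q{\left(b \right)} = -3$ ($Q{\left(b \right)} = - 3 \frac{b + b}{b + b} = - 3 \frac{2 b}{2 b} = - 3 \cdot 2 b \frac{1}{2 b} = \left(-3\right) 1 = -3$)
$Y = -3 + \frac{i \sqrt{1916607}}{231}$ ($Y = -3 + \sqrt{-36 + \frac{1}{7} \cdot 38 \frac{1}{\left(36 + 0\right) + 30}} = -3 + \sqrt{-36 + \frac{1}{7} \cdot 38 \frac{1}{36 + 30}} = -3 + \sqrt{-36 + \frac{1}{7} \cdot 38 \cdot \frac{1}{66}} = -3 + \sqrt{-36 + \frac{19}{231}} = -3 + \sqrt{- \frac{8297}{231}} = -3 + \frac{i \sqrt{1916607}}{231} \approx -3.0 + 5.9931 i$)
$A = 9 - \frac{i \sqrt{1916607}}{231}$ ($A = 6 - \left(-3 + \frac{i \sqrt{1916607}}{231}\right) = 6 + \left(3 - \frac{i \sqrt{1916607}}{231}\right) = 9 - \frac{i \sqrt{1916607}}{231} \approx 9.0 - 5.9931 i$)
$Q{\left(G \right)} + A = -3 + \left(9 - \frac{i \sqrt{1916607}}{231}\right) = 6 - \frac{i \sqrt{1916607}}{231}$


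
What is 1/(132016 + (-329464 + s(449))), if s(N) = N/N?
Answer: -1/197447 ≈ -5.0646e-6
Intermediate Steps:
s(N) = 1
1/(132016 + (-329464 + s(449))) = 1/(132016 + (-329464 + 1)) = 1/(132016 - 329463) = 1/(-197447) = -1/197447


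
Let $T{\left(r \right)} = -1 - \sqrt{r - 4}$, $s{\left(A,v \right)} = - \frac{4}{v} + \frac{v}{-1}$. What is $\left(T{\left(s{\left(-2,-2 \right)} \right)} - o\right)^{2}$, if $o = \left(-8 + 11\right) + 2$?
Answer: $36$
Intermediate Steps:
$s{\left(A,v \right)} = - v - \frac{4}{v}$ ($s{\left(A,v \right)} = - \frac{4}{v} + v \left(-1\right) = - \frac{4}{v} - v = - v - \frac{4}{v}$)
$T{\left(r \right)} = -1 - \sqrt{-4 + r}$
$o = 5$ ($o = 3 + 2 = 5$)
$\left(T{\left(s{\left(-2,-2 \right)} \right)} - o\right)^{2} = \left(\left(-1 - \sqrt{-4 - \left(-2 + \frac{4}{-2}\right)}\right) - 5\right)^{2} = \left(\left(-1 - \sqrt{-4 + \left(2 - -2\right)}\right) - 5\right)^{2} = \left(\left(-1 - \sqrt{-4 + \left(2 + 2\right)}\right) - 5\right)^{2} = \left(\left(-1 - \sqrt{-4 + 4}\right) - 5\right)^{2} = \left(\left(-1 - \sqrt{0}\right) - 5\right)^{2} = \left(\left(-1 - 0\right) - 5\right)^{2} = \left(\left(-1 + 0\right) - 5\right)^{2} = \left(-1 - 5\right)^{2} = \left(-6\right)^{2} = 36$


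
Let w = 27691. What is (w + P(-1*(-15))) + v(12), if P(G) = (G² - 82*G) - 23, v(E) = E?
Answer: 26675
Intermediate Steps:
P(G) = -23 + G² - 82*G
(w + P(-1*(-15))) + v(12) = (27691 + (-23 + (-1*(-15))² - (-82)*(-15))) + 12 = (27691 + (-23 + 15² - 82*15)) + 12 = (27691 + (-23 + 225 - 1230)) + 12 = (27691 - 1028) + 12 = 26663 + 12 = 26675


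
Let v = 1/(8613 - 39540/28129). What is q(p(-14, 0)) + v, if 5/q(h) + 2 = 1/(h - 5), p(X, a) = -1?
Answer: -7266700433/3149061981 ≈ -2.3076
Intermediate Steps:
q(h) = 5/(-2 + 1/(-5 + h)) (q(h) = 5/(-2 + 1/(h - 5)) = 5/(-2 + 1/(-5 + h)))
v = 28129/242235537 (v = 1/(8613 - 39540*1/28129) = 1/(8613 - 39540/28129) = 1/(242235537/28129) = 28129/242235537 ≈ 0.00011612)
q(p(-14, 0)) + v = 5*(5 - 1*(-1))/(-11 + 2*(-1)) + 28129/242235537 = 5*(5 + 1)/(-11 - 2) + 28129/242235537 = 5*6/(-13) + 28129/242235537 = 5*(-1/13)*6 + 28129/242235537 = -30/13 + 28129/242235537 = -7266700433/3149061981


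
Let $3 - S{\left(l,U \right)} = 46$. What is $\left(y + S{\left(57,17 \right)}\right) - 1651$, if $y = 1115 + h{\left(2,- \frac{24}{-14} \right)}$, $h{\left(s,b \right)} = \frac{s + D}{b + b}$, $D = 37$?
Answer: $- \frac{4541}{8} \approx -567.63$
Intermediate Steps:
$S{\left(l,U \right)} = -43$ ($S{\left(l,U \right)} = 3 - 46 = -43$)
$h{\left(s,b \right)} = \frac{37 + s}{2 b}$ ($h{\left(s,b \right)} = \frac{s + 37}{b + b} = \frac{37 + s}{2 b}$)
$y = \frac{9011}{8}$ ($y = 1115 + \frac{37 + 2}{2 \left(- \frac{24}{-14}\right)} = 1115 + \frac{1}{2} \frac{1}{\left(-24\right) \left(- \frac{1}{14}\right)} 39 = 1115 + \frac{1}{2} \frac{1}{\frac{12}{7}} \cdot 39 = 1115 + \frac{1}{2} \cdot \frac{7}{12} \cdot 39 = 1115 + \frac{91}{8} = \frac{9011}{8} \approx 1126.4$)
$\left(y + S{\left(57,17 \right)}\right) - 1651 = \left(\frac{9011}{8} - 43\right) - 1651 = \frac{8667}{8} - 1651 = - \frac{4541}{8}$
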